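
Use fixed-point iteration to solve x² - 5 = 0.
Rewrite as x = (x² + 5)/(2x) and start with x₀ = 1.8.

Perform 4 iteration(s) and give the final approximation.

Equation: x² - 5 = 0
Fixed-point form: x = (x² + 5)/(2x)
x₀ = 1.8

x_1 = g(1.800000) = 2.288889
x_2 = g(2.288889) = 2.236677
x_3 = g(2.236677) = 2.236068
x_4 = g(2.236068) = 2.236068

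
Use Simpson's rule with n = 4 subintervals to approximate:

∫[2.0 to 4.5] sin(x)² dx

f(x) = sin(x)²
a = 2.0, b = 4.5, n = 4
h = (b - a)/n = 0.625000

Simpson's rule: (h/3)[f(x₀) + 4f(x₁) + 2f(x₂) + ... + f(xₙ)]

x_0 = 2.0000, f(x_0) = 0.826822, coefficient = 1
x_1 = 2.6250, f(x_1) = 0.243957, coefficient = 4
x_2 = 3.2500, f(x_2) = 0.011706, coefficient = 2
x_3 = 3.8750, f(x_3) = 0.448103, coefficient = 4
x_4 = 4.5000, f(x_4) = 0.955565, coefficient = 1

I ≈ (0.625000/3) × 4.574040 = 0.952925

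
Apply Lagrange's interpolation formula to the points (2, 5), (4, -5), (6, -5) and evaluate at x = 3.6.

Lagrange interpolation formula:
P(x) = Σ yᵢ × Lᵢ(x)
where Lᵢ(x) = Π_{j≠i} (x - xⱼ)/(xᵢ - xⱼ)

L_0(3.6) = (3.6 - 4)/(2 - 4) × (3.6 - 6)/(2 - 6) = 0.120000
L_1(3.6) = (3.6 - 2)/(4 - 2) × (3.6 - 6)/(4 - 6) = 0.960000
L_2(3.6) = (3.6 - 2)/(6 - 2) × (3.6 - 4)/(6 - 4) = -0.080000

P(3.6) = 5×L_0(3.6) + (-5)×L_1(3.6) + (-5)×L_2(3.6)
P(3.6) = -3.800000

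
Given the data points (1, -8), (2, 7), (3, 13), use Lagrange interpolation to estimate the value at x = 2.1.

Lagrange interpolation formula:
P(x) = Σ yᵢ × Lᵢ(x)
where Lᵢ(x) = Π_{j≠i} (x - xⱼ)/(xᵢ - xⱼ)

L_0(2.1) = (2.1 - 2)/(1 - 2) × (2.1 - 3)/(1 - 3) = -0.045000
L_1(2.1) = (2.1 - 1)/(2 - 1) × (2.1 - 3)/(2 - 3) = 0.990000
L_2(2.1) = (2.1 - 1)/(3 - 1) × (2.1 - 2)/(3 - 2) = 0.055000

P(2.1) = (-8)×L_0(2.1) + 7×L_1(2.1) + 13×L_2(2.1)
P(2.1) = 8.005000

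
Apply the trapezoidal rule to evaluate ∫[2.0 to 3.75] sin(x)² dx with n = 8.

f(x) = sin(x)²
a = 2.0, b = 3.75, n = 8
h = (b - a)/n = 0.218750

Trapezoidal rule: (h/2)[f(x₀) + 2f(x₁) + 2f(x₂) + ... + f(xₙ)]

x_0 = 2.0000, f(x_0) = 0.826822, coefficient = 1
x_1 = 2.2188, f(x_1) = 0.635720, coefficient = 2
x_2 = 2.4375, f(x_2) = 0.419052, coefficient = 2
x_3 = 2.6562, f(x_3) = 0.217633, coefficient = 2
x_4 = 2.8750, f(x_4) = 0.069404, coefficient = 2
x_5 = 3.0938, f(x_5) = 0.002287, coefficient = 2
x_6 = 3.3125, f(x_6) = 0.028926, coefficient = 2
x_7 = 3.5312, f(x_7) = 0.144302, coefficient = 2
x_8 = 3.7500, f(x_8) = 0.326682, coefficient = 1

I ≈ (0.218750/2) × 4.188153 = 0.458079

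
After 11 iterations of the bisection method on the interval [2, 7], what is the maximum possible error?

Bisection error bound: |error| ≤ (b-a)/2^n
|error| ≤ (7 - 2)/2^11 = 5/2^11
|error| ≤ 0.0024414062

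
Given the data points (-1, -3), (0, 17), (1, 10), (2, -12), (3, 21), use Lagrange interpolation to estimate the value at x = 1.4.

Lagrange interpolation formula:
P(x) = Σ yᵢ × Lᵢ(x)
where Lᵢ(x) = Π_{j≠i} (x - xⱼ)/(xᵢ - xⱼ)

L_0(1.4) = (1.4 - 0)/(-1 - 0) × (1.4 - 1)/(-1 - 1) × (1.4 - 2)/(-1 - 2) × (1.4 - 3)/(-1 - 3) = 0.022400
L_1(1.4) = (1.4 - (-1))/(0 - (-1)) × (1.4 - 1)/(0 - 1) × (1.4 - 2)/(0 - 2) × (1.4 - 3)/(0 - 3) = -0.153600
L_2(1.4) = (1.4 - (-1))/(1 - (-1)) × (1.4 - 0)/(1 - 0) × (1.4 - 2)/(1 - 2) × (1.4 - 3)/(1 - 3) = 0.806400
L_3(1.4) = (1.4 - (-1))/(2 - (-1)) × (1.4 - 0)/(2 - 0) × (1.4 - 1)/(2 - 1) × (1.4 - 3)/(2 - 3) = 0.358400
L_4(1.4) = (1.4 - (-1))/(3 - (-1)) × (1.4 - 0)/(3 - 0) × (1.4 - 1)/(3 - 1) × (1.4 - 2)/(3 - 2) = -0.033600

P(1.4) = (-3)×L_0(1.4) + 17×L_1(1.4) + 10×L_2(1.4) + (-12)×L_3(1.4) + 21×L_4(1.4)
P(1.4) = 0.379200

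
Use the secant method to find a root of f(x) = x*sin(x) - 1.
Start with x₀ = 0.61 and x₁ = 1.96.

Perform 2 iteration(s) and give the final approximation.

f(x) = x*sin(x) - 1
x₀ = 0.61, x₁ = 1.96

Secant formula: x_{n+1} = x_n - f(x_n)(x_n - x_{n-1})/(f(x_n) - f(x_{n-1}))

Iteration 1:
  f(0.610000) = -0.650551
  f(1.960000) = 0.813415
  x_2 = 1.960000 - 0.813415×(1.960000 - 0.610000)/(0.813415 - (-0.650551))
       = 1.209907
Iteration 2:
  f(1.960000) = 0.813415
  f(1.209907) = 0.131969
  x_3 = 1.209907 - 0.131969×(1.209907 - 1.960000)/(0.131969 - 0.813415)
       = 1.064644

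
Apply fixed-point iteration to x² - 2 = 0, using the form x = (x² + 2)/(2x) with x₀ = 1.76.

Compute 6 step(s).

Equation: x² - 2 = 0
Fixed-point form: x = (x² + 2)/(2x)
x₀ = 1.76

x_1 = g(1.760000) = 1.448182
x_2 = g(1.448182) = 1.414612
x_3 = g(1.414612) = 1.414214
x_4 = g(1.414214) = 1.414214
x_5 = g(1.414214) = 1.414214
x_6 = g(1.414214) = 1.414214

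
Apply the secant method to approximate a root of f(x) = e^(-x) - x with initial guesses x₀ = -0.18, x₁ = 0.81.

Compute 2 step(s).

f(x) = e^(-x) - x
x₀ = -0.18, x₁ = 0.81

Secant formula: x_{n+1} = x_n - f(x_n)(x_n - x_{n-1})/(f(x_n) - f(x_{n-1}))

Iteration 1:
  f(-0.180000) = 1.377217
  f(0.810000) = -0.365142
  x_2 = 0.810000 - (-0.365142)×(0.810000 - (-0.180000))/(-0.365142 - 1.377217)
       = 0.602528
Iteration 2:
  f(0.810000) = -0.365142
  f(0.602528) = -0.055102
  x_3 = 0.602528 - (-0.055102)×(0.602528 - 0.810000)/(-0.055102 - (-0.365142))
       = 0.565655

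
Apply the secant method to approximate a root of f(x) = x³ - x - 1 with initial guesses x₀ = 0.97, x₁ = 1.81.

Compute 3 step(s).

f(x) = x³ - x - 1
x₀ = 0.97, x₁ = 1.81

Secant formula: x_{n+1} = x_n - f(x_n)(x_n - x_{n-1})/(f(x_n) - f(x_{n-1}))

Iteration 1:
  f(0.970000) = -1.057327
  f(1.810000) = 3.119741
  x_2 = 1.810000 - 3.119741×(1.810000 - 0.970000)/(3.119741 - (-1.057327))
       = 1.182626
Iteration 2:
  f(1.810000) = 3.119741
  f(1.182626) = -0.528599
  x_3 = 1.182626 - (-0.528599)×(1.182626 - 1.810000)/(-0.528599 - 3.119741)
       = 1.273525
Iteration 3:
  f(1.182626) = -0.528599
  f(1.273525) = -0.208038
  x_4 = 1.273525 - (-0.208038)×(1.273525 - 1.182626)/(-0.208038 - (-0.528599))
       = 1.332517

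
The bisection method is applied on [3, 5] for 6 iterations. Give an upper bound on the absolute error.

Bisection error bound: |error| ≤ (b-a)/2^n
|error| ≤ (5 - 3)/2^6 = 2/2^6
|error| ≤ 0.0312500000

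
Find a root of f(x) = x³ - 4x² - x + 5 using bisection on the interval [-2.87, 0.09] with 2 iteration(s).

f(x) = x³ - 4x² - x + 5
Initial interval: [-2.87, 0.09]

Iteration 1:
  c_1 = (-2.870000 + 0.090000)/2 = -1.390000
  f(c_1) = f(-1.390000) = -4.024019
  f(a) × f(c) ≥ 0, new interval: [-1.390000, 0.090000]
Iteration 2:
  c_2 = (-1.390000 + 0.090000)/2 = -0.650000
  f(c_2) = f(-0.650000) = 3.685375
  f(a) × f(c) < 0, new interval: [-1.390000, -0.650000]

After 2 iteration(s), the approximation is c_2 = -0.650000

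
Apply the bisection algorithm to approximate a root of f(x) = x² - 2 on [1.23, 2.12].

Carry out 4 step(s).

f(x) = x² - 2
Initial interval: [1.23, 2.12]

Iteration 1:
  c_1 = (1.230000 + 2.120000)/2 = 1.675000
  f(c_1) = f(1.675000) = 0.805625
  f(a) × f(c) < 0, new interval: [1.230000, 1.675000]
Iteration 2:
  c_2 = (1.230000 + 1.675000)/2 = 1.452500
  f(c_2) = f(1.452500) = 0.109756
  f(a) × f(c) < 0, new interval: [1.230000, 1.452500]
Iteration 3:
  c_3 = (1.230000 + 1.452500)/2 = 1.341250
  f(c_3) = f(1.341250) = -0.201048
  f(a) × f(c) ≥ 0, new interval: [1.341250, 1.452500]
Iteration 4:
  c_4 = (1.341250 + 1.452500)/2 = 1.396875
  f(c_4) = f(1.396875) = -0.048740
  f(a) × f(c) ≥ 0, new interval: [1.396875, 1.452500]

After 4 iteration(s), the approximation is c_4 = 1.396875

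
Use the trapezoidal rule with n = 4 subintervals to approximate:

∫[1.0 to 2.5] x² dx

f(x) = x²
a = 1.0, b = 2.5, n = 4
h = (b - a)/n = 0.375000

Trapezoidal rule: (h/2)[f(x₀) + 2f(x₁) + 2f(x₂) + ... + f(xₙ)]

x_0 = 1.0000, f(x_0) = 1.000000, coefficient = 1
x_1 = 1.3750, f(x_1) = 1.890625, coefficient = 2
x_2 = 1.7500, f(x_2) = 3.062500, coefficient = 2
x_3 = 2.1250, f(x_3) = 4.515625, coefficient = 2
x_4 = 2.5000, f(x_4) = 6.250000, coefficient = 1

I ≈ (0.375000/2) × 26.187500 = 4.910156
Exact value: 4.875000
Error: 0.035156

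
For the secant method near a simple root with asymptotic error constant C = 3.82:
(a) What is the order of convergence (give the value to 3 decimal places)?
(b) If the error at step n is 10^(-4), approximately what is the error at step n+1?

(a) Secant method has superlinear convergence with order φ = (1+√5)/2 ≈ 1.618.
    This means |e_{n+1}| ≈ C|e_n|^1.618.

(b) With |e_n| = 10^(-4) and C = 3.82:
    |e_{n+1}| ≈ 3.82 × (10^(-4))^1.618 = 3.82 × 10^(-6.47)

(a) ≈ 1.618 (golden ratio); (b) |e_{n+1}| ≈ 1.288e-06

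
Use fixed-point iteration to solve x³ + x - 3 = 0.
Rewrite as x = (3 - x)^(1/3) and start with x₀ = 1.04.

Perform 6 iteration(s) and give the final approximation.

Equation: x³ + x - 3 = 0
Fixed-point form: x = (3 - x)^(1/3)
x₀ = 1.04

x_1 = g(1.040000) = 1.251465
x_2 = g(1.251465) = 1.204735
x_3 = g(1.204735) = 1.215373
x_4 = g(1.215373) = 1.212967
x_5 = g(1.212967) = 1.213512
x_6 = g(1.213512) = 1.213389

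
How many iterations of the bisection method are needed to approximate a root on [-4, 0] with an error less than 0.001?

We need (b-a)/2^n ≤ 0.001
(0 - (-4))/2^n ≤ 0.001
4/2^n ≤ 0.001
2^n ≥ 4000
n ≥ log₂(4000) = 11.97
n ≥ 12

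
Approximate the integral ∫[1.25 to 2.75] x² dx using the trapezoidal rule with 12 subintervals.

f(x) = x²
a = 1.25, b = 2.75, n = 12
h = (b - a)/n = 0.125000

Trapezoidal rule: (h/2)[f(x₀) + 2f(x₁) + 2f(x₂) + ... + f(xₙ)]

x_0 = 1.2500, f(x_0) = 1.562500, coefficient = 1
x_1 = 1.3750, f(x_1) = 1.890625, coefficient = 2
x_2 = 1.5000, f(x_2) = 2.250000, coefficient = 2
x_3 = 1.6250, f(x_3) = 2.640625, coefficient = 2
x_4 = 1.7500, f(x_4) = 3.062500, coefficient = 2
x_5 = 1.8750, f(x_5) = 3.515625, coefficient = 2
x_6 = 2.0000, f(x_6) = 4.000000, coefficient = 2
x_7 = 2.1250, f(x_7) = 4.515625, coefficient = 2
x_8 = 2.2500, f(x_8) = 5.062500, coefficient = 2
x_9 = 2.3750, f(x_9) = 5.640625, coefficient = 2
x_10 = 2.5000, f(x_10) = 6.250000, coefficient = 2
x_11 = 2.6250, f(x_11) = 6.890625, coefficient = 2
x_12 = 2.7500, f(x_12) = 7.562500, coefficient = 1

I ≈ (0.125000/2) × 100.562500 = 6.285156
Exact value: 6.281250
Error: 0.003906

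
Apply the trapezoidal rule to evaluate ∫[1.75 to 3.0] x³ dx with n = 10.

f(x) = x³
a = 1.75, b = 3.0, n = 10
h = (b - a)/n = 0.125000

Trapezoidal rule: (h/2)[f(x₀) + 2f(x₁) + 2f(x₂) + ... + f(xₙ)]

x_0 = 1.7500, f(x_0) = 5.359375, coefficient = 1
x_1 = 1.8750, f(x_1) = 6.591797, coefficient = 2
x_2 = 2.0000, f(x_2) = 8.000000, coefficient = 2
x_3 = 2.1250, f(x_3) = 9.595703, coefficient = 2
x_4 = 2.2500, f(x_4) = 11.390625, coefficient = 2
x_5 = 2.3750, f(x_5) = 13.396484, coefficient = 2
x_6 = 2.5000, f(x_6) = 15.625000, coefficient = 2
x_7 = 2.6250, f(x_7) = 18.087891, coefficient = 2
x_8 = 2.7500, f(x_8) = 20.796875, coefficient = 2
x_9 = 2.8750, f(x_9) = 23.763672, coefficient = 2
x_10 = 3.0000, f(x_10) = 27.000000, coefficient = 1

I ≈ (0.125000/2) × 286.855469 = 17.928467
Exact value: 17.905273
Error: 0.023193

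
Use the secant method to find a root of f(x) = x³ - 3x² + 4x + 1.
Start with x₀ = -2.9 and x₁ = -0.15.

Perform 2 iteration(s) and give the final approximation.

f(x) = x³ - 3x² + 4x + 1
x₀ = -2.9, x₁ = -0.15

Secant formula: x_{n+1} = x_n - f(x_n)(x_n - x_{n-1})/(f(x_n) - f(x_{n-1}))

Iteration 1:
  f(-2.900000) = -60.219000
  f(-0.150000) = 0.329125
  x_2 = -0.150000 - 0.329125×(-0.150000 - (-2.900000))/(0.329125 - (-60.219000))
       = -0.164948
Iteration 2:
  f(-0.150000) = 0.329125
  f(-0.164948) = 0.254095
  x_3 = -0.164948 - 0.254095×(-0.164948 - (-0.150000))/(0.254095 - 0.329125)
       = -0.215572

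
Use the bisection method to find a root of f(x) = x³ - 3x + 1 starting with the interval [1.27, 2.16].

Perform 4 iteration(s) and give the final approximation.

f(x) = x³ - 3x + 1
Initial interval: [1.27, 2.16]

Iteration 1:
  c_1 = (1.270000 + 2.160000)/2 = 1.715000
  f(c_1) = f(1.715000) = 0.899201
  f(a) × f(c) < 0, new interval: [1.270000, 1.715000]
Iteration 2:
  c_2 = (1.270000 + 1.715000)/2 = 1.492500
  f(c_2) = f(1.492500) = -0.152872
  f(a) × f(c) ≥ 0, new interval: [1.492500, 1.715000]
Iteration 3:
  c_3 = (1.492500 + 1.715000)/2 = 1.603750
  f(c_3) = f(1.603750) = 0.313618
  f(a) × f(c) < 0, new interval: [1.492500, 1.603750]
Iteration 4:
  c_4 = (1.492500 + 1.603750)/2 = 1.548125
  f(c_4) = f(1.548125) = 0.066002
  f(a) × f(c) < 0, new interval: [1.492500, 1.548125]

After 4 iteration(s), the approximation is c_4 = 1.548125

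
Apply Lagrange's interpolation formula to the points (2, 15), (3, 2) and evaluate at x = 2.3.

Lagrange interpolation formula:
P(x) = Σ yᵢ × Lᵢ(x)
where Lᵢ(x) = Π_{j≠i} (x - xⱼ)/(xᵢ - xⱼ)

L_0(2.3) = (2.3 - 3)/(2 - 3) = 0.700000
L_1(2.3) = (2.3 - 2)/(3 - 2) = 0.300000

P(2.3) = 15×L_0(2.3) + 2×L_1(2.3)
P(2.3) = 11.100000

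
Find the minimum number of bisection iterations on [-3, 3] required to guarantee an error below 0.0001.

We need (b-a)/2^n ≤ 0.0001
(3 - (-3))/2^n ≤ 0.0001
6/2^n ≤ 0.0001
2^n ≥ 60000
n ≥ log₂(60000) = 15.87
n ≥ 16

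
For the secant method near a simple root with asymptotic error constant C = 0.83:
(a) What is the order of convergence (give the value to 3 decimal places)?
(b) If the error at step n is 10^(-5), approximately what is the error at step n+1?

(a) Secant method has superlinear convergence with order φ = (1+√5)/2 ≈ 1.618.
    This means |e_{n+1}| ≈ C|e_n|^1.618.

(b) With |e_n| = 10^(-5) and C = 0.83:
    |e_{n+1}| ≈ 0.83 × (10^(-5))^1.618 = 0.83 × 10^(-8.09)

(a) ≈ 1.618 (golden ratio); (b) |e_{n+1}| ≈ 6.744e-09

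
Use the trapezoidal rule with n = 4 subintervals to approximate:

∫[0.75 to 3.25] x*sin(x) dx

f(x) = x*sin(x)
a = 0.75, b = 3.25, n = 4
h = (b - a)/n = 0.625000

Trapezoidal rule: (h/2)[f(x₀) + 2f(x₁) + 2f(x₂) + ... + f(xₙ)]

x_0 = 0.7500, f(x_0) = 0.511229, coefficient = 1
x_1 = 1.3750, f(x_1) = 1.348728, coefficient = 2
x_2 = 2.0000, f(x_2) = 1.818595, coefficient = 2
x_3 = 2.6250, f(x_3) = 1.296541, coefficient = 2
x_4 = 3.2500, f(x_4) = -0.351634, coefficient = 1

I ≈ (0.625000/2) × 9.087322 = 2.839788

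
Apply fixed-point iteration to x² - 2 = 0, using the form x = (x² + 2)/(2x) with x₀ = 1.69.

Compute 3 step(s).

Equation: x² - 2 = 0
Fixed-point form: x = (x² + 2)/(2x)
x₀ = 1.69

x_1 = g(1.690000) = 1.436716
x_2 = g(1.436716) = 1.414390
x_3 = g(1.414390) = 1.414214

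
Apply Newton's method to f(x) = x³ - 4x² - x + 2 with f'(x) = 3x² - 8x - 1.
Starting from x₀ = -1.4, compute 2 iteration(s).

f(x) = x³ - 4x² - x + 2
f'(x) = 3x² - 8x - 1
x₀ = -1.4

Newton-Raphson formula: x_{n+1} = x_n - f(x_n)/f'(x_n)

Iteration 1:
  f(-1.400000) = -7.184000
  f'(-1.400000) = 16.080000
  x_1 = -1.400000 - (-7.184000)/16.080000 = -0.953234
Iteration 2:
  f(-0.953234) = -1.547546
  f'(-0.953234) = 9.351835
  x_2 = -0.953234 - (-1.547546)/9.351835 = -0.787753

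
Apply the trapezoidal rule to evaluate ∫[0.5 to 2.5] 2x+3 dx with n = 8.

f(x) = 2x+3
a = 0.5, b = 2.5, n = 8
h = (b - a)/n = 0.250000

Trapezoidal rule: (h/2)[f(x₀) + 2f(x₁) + 2f(x₂) + ... + f(xₙ)]

x_0 = 0.5000, f(x_0) = 4.000000, coefficient = 1
x_1 = 0.7500, f(x_1) = 4.500000, coefficient = 2
x_2 = 1.0000, f(x_2) = 5.000000, coefficient = 2
x_3 = 1.2500, f(x_3) = 5.500000, coefficient = 2
x_4 = 1.5000, f(x_4) = 6.000000, coefficient = 2
x_5 = 1.7500, f(x_5) = 6.500000, coefficient = 2
x_6 = 2.0000, f(x_6) = 7.000000, coefficient = 2
x_7 = 2.2500, f(x_7) = 7.500000, coefficient = 2
x_8 = 2.5000, f(x_8) = 8.000000, coefficient = 1

I ≈ (0.250000/2) × 96.000000 = 12.000000
Exact value: 12.000000
Error: 0.000000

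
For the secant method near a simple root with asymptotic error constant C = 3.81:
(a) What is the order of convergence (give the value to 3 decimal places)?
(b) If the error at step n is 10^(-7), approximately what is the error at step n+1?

(a) Secant method has superlinear convergence with order φ = (1+√5)/2 ≈ 1.618.
    This means |e_{n+1}| ≈ C|e_n|^1.618.

(b) With |e_n| = 10^(-7) and C = 3.81:
    |e_{n+1}| ≈ 3.81 × (10^(-7))^1.618 = 3.81 × 10^(-11.33)

(a) ≈ 1.618 (golden ratio); (b) |e_{n+1}| ≈ 1.798e-11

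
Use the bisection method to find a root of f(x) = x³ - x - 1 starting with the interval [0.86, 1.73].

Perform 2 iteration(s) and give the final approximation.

f(x) = x³ - x - 1
Initial interval: [0.86, 1.73]

Iteration 1:
  c_1 = (0.860000 + 1.730000)/2 = 1.295000
  f(c_1) = f(1.295000) = -0.123253
  f(a) × f(c) ≥ 0, new interval: [1.295000, 1.730000]
Iteration 2:
  c_2 = (1.295000 + 1.730000)/2 = 1.512500
  f(c_2) = f(1.512500) = 0.947580
  f(a) × f(c) < 0, new interval: [1.295000, 1.512500]

After 2 iteration(s), the approximation is c_2 = 1.512500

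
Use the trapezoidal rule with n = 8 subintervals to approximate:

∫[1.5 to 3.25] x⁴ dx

f(x) = x⁴
a = 1.5, b = 3.25, n = 8
h = (b - a)/n = 0.218750

Trapezoidal rule: (h/2)[f(x₀) + 2f(x₁) + 2f(x₂) + ... + f(xₙ)]

x_0 = 1.5000, f(x_0) = 5.062500, coefficient = 1
x_1 = 1.7188, f(x_1) = 8.726716, coefficient = 2
x_2 = 1.9375, f(x_2) = 14.091812, coefficient = 2
x_3 = 2.1562, f(x_3) = 21.617051, coefficient = 2
x_4 = 2.3750, f(x_4) = 31.816650, coefficient = 2
x_5 = 2.5938, f(x_5) = 45.259782, coefficient = 2
x_6 = 2.8125, f(x_6) = 62.570572, coefficient = 2
x_7 = 3.0312, f(x_7) = 84.428102, coefficient = 2
x_8 = 3.2500, f(x_8) = 111.566406, coefficient = 1

I ≈ (0.218750/2) × 653.650276 = 71.492999
Exact value: 70.999414
Error: 0.493585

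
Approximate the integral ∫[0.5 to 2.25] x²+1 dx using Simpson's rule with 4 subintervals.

f(x) = x²+1
a = 0.5, b = 2.25, n = 4
h = (b - a)/n = 0.437500

Simpson's rule: (h/3)[f(x₀) + 4f(x₁) + 2f(x₂) + ... + f(xₙ)]

x_0 = 0.5000, f(x_0) = 1.250000, coefficient = 1
x_1 = 0.9375, f(x_1) = 1.878906, coefficient = 4
x_2 = 1.3750, f(x_2) = 2.890625, coefficient = 2
x_3 = 1.8125, f(x_3) = 4.285156, coefficient = 4
x_4 = 2.2500, f(x_4) = 6.062500, coefficient = 1

I ≈ (0.437500/3) × 37.750000 = 5.505208
Exact value: 5.505208
Error: 0.000000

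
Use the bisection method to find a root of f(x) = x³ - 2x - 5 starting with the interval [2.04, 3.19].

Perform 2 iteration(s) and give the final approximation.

f(x) = x³ - 2x - 5
Initial interval: [2.04, 3.19]

Iteration 1:
  c_1 = (2.040000 + 3.190000)/2 = 2.615000
  f(c_1) = f(2.615000) = 7.651958
  f(a) × f(c) < 0, new interval: [2.040000, 2.615000]
Iteration 2:
  c_2 = (2.040000 + 2.615000)/2 = 2.327500
  f(c_2) = f(2.327500) = 2.953664
  f(a) × f(c) < 0, new interval: [2.040000, 2.327500]

After 2 iteration(s), the approximation is c_2 = 2.327500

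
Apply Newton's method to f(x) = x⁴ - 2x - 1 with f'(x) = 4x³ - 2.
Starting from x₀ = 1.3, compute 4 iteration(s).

f(x) = x⁴ - 2x - 1
f'(x) = 4x³ - 2
x₀ = 1.3

Newton-Raphson formula: x_{n+1} = x_n - f(x_n)/f'(x_n)

Iteration 1:
  f(1.300000) = -0.743900
  f'(1.300000) = 6.788000
  x_1 = 1.300000 - (-0.743900)/6.788000 = 1.409590
Iteration 2:
  f(1.409590) = 0.128771
  f'(1.409590) = 9.203116
  x_2 = 1.409590 - 0.128771/9.203116 = 1.395598
Iteration 3:
  f(1.395598) = 0.002319
  f'(1.395598) = 8.872799
  x_3 = 1.395598 - 0.002319/8.872799 = 1.395337
Iteration 4:
  f(1.395337) = 0.000001
  f'(1.395337) = 8.866693
  x_4 = 1.395337 - 0.000001/8.866693 = 1.395337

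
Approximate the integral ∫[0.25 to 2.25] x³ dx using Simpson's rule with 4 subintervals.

f(x) = x³
a = 0.25, b = 2.25, n = 4
h = (b - a)/n = 0.500000

Simpson's rule: (h/3)[f(x₀) + 4f(x₁) + 2f(x₂) + ... + f(xₙ)]

x_0 = 0.2500, f(x_0) = 0.015625, coefficient = 1
x_1 = 0.7500, f(x_1) = 0.421875, coefficient = 4
x_2 = 1.2500, f(x_2) = 1.953125, coefficient = 2
x_3 = 1.7500, f(x_3) = 5.359375, coefficient = 4
x_4 = 2.2500, f(x_4) = 11.390625, coefficient = 1

I ≈ (0.500000/3) × 38.437500 = 6.406250
Exact value: 6.406250
Error: 0.000000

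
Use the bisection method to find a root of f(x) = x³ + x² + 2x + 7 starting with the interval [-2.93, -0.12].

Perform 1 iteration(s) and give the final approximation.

f(x) = x³ + x² + 2x + 7
Initial interval: [-2.93, -0.12]

Iteration 1:
  c_1 = (-2.930000 + (-0.120000))/2 = -1.525000
  f(c_1) = f(-1.525000) = 2.729047
  f(a) × f(c) < 0, new interval: [-2.930000, -1.525000]

After 1 iteration(s), the approximation is c_1 = -1.525000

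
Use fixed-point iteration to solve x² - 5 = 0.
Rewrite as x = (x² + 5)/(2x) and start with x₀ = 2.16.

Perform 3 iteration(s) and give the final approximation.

Equation: x² - 5 = 0
Fixed-point form: x = (x² + 5)/(2x)
x₀ = 2.16

x_1 = g(2.160000) = 2.237407
x_2 = g(2.237407) = 2.236068
x_3 = g(2.236068) = 2.236068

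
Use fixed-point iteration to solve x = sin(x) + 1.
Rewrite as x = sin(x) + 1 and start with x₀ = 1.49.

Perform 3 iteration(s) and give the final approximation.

Equation: x = sin(x) + 1
Fixed-point form: x = sin(x) + 1
x₀ = 1.49

x_1 = g(1.490000) = 1.996738
x_2 = g(1.996738) = 1.910650
x_3 = g(1.910650) = 1.942803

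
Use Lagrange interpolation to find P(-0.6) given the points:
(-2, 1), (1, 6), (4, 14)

Lagrange interpolation formula:
P(x) = Σ yᵢ × Lᵢ(x)
where Lᵢ(x) = Π_{j≠i} (x - xⱼ)/(xᵢ - xⱼ)

L_0(-0.6) = (-0.6 - 1)/(-2 - 1) × (-0.6 - 4)/(-2 - 4) = 0.408889
L_1(-0.6) = (-0.6 - (-2))/(1 - (-2)) × (-0.6 - 4)/(1 - 4) = 0.715556
L_2(-0.6) = (-0.6 - (-2))/(4 - (-2)) × (-0.6 - 1)/(4 - 1) = -0.124444

P(-0.6) = 1×L_0(-0.6) + 6×L_1(-0.6) + 14×L_2(-0.6)
P(-0.6) = 2.960000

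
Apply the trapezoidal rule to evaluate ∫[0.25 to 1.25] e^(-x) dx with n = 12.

f(x) = e^(-x)
a = 0.25, b = 1.25, n = 12
h = (b - a)/n = 0.083333

Trapezoidal rule: (h/2)[f(x₀) + 2f(x₁) + 2f(x₂) + ... + f(xₙ)]

x_0 = 0.2500, f(x_0) = 0.778801, coefficient = 1
x_1 = 0.3333, f(x_1) = 0.716531, coefficient = 2
x_2 = 0.4167, f(x_2) = 0.659241, coefficient = 2
x_3 = 0.5000, f(x_3) = 0.606531, coefficient = 2
x_4 = 0.5833, f(x_4) = 0.558035, coefficient = 2
x_5 = 0.6667, f(x_5) = 0.513417, coefficient = 2
x_6 = 0.7500, f(x_6) = 0.472367, coefficient = 2
x_7 = 0.8333, f(x_7) = 0.434598, coefficient = 2
x_8 = 0.9167, f(x_8) = 0.399850, coefficient = 2
x_9 = 1.0000, f(x_9) = 0.367879, coefficient = 2
x_10 = 1.0833, f(x_10) = 0.338465, coefficient = 2
x_11 = 1.1667, f(x_11) = 0.311403, coefficient = 2
x_12 = 1.2500, f(x_12) = 0.286505, coefficient = 1

I ≈ (0.083333/2) × 11.821940 = 0.492581
Exact value: 0.492296
Error: 0.000285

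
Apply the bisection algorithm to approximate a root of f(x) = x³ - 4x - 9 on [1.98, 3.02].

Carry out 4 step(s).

f(x) = x³ - 4x - 9
Initial interval: [1.98, 3.02]

Iteration 1:
  c_1 = (1.980000 + 3.020000)/2 = 2.500000
  f(c_1) = f(2.500000) = -3.375000
  f(a) × f(c) ≥ 0, new interval: [2.500000, 3.020000]
Iteration 2:
  c_2 = (2.500000 + 3.020000)/2 = 2.760000
  f(c_2) = f(2.760000) = 0.984576
  f(a) × f(c) < 0, new interval: [2.500000, 2.760000]
Iteration 3:
  c_3 = (2.500000 + 2.760000)/2 = 2.630000
  f(c_3) = f(2.630000) = -1.328553
  f(a) × f(c) ≥ 0, new interval: [2.630000, 2.760000]
Iteration 4:
  c_4 = (2.630000 + 2.760000)/2 = 2.695000
  f(c_4) = f(2.695000) = -0.206148
  f(a) × f(c) ≥ 0, new interval: [2.695000, 2.760000]

After 4 iteration(s), the approximation is c_4 = 2.695000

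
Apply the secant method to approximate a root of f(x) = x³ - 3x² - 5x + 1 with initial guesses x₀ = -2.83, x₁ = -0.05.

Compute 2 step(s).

f(x) = x³ - 3x² - 5x + 1
x₀ = -2.83, x₁ = -0.05

Secant formula: x_{n+1} = x_n - f(x_n)(x_n - x_{n-1})/(f(x_n) - f(x_{n-1}))

Iteration 1:
  f(-2.830000) = -31.541887
  f(-0.050000) = 1.242375
  x_2 = -0.050000 - 1.242375×(-0.050000 - (-2.830000))/(1.242375 - (-31.541887))
       = -0.155349
Iteration 2:
  f(-0.050000) = 1.242375
  f(-0.155349) = 1.700598
  x_3 = -0.155349 - 1.700598×(-0.155349 - (-0.050000))/(1.700598 - 1.242375)
       = 0.235633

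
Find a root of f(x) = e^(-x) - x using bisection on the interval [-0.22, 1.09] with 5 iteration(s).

f(x) = e^(-x) - x
Initial interval: [-0.22, 1.09]

Iteration 1:
  c_1 = (-0.220000 + 1.090000)/2 = 0.435000
  f(c_1) = f(0.435000) = 0.212265
  f(a) × f(c) ≥ 0, new interval: [0.435000, 1.090000]
Iteration 2:
  c_2 = (0.435000 + 1.090000)/2 = 0.762500
  f(c_2) = f(0.762500) = -0.296001
  f(a) × f(c) < 0, new interval: [0.435000, 0.762500]
Iteration 3:
  c_3 = (0.435000 + 0.762500)/2 = 0.598750
  f(c_3) = f(0.598750) = -0.049252
  f(a) × f(c) < 0, new interval: [0.435000, 0.598750]
Iteration 4:
  c_4 = (0.435000 + 0.598750)/2 = 0.516875
  f(c_4) = f(0.516875) = 0.079506
  f(a) × f(c) ≥ 0, new interval: [0.516875, 0.598750]
Iteration 5:
  c_5 = (0.516875 + 0.598750)/2 = 0.557813
  f(c_5) = f(0.557813) = 0.014647
  f(a) × f(c) ≥ 0, new interval: [0.557813, 0.598750]

After 5 iteration(s), the approximation is c_5 = 0.557813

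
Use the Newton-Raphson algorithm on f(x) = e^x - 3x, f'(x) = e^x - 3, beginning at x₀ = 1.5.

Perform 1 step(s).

f(x) = e^x - 3x
f'(x) = e^x - 3
x₀ = 1.5

Newton-Raphson formula: x_{n+1} = x_n - f(x_n)/f'(x_n)

Iteration 1:
  f(1.500000) = -0.018311
  f'(1.500000) = 1.481689
  x_1 = 1.500000 - (-0.018311)/1.481689 = 1.512358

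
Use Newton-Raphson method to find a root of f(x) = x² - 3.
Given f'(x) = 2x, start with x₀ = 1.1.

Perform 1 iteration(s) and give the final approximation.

f(x) = x² - 3
f'(x) = 2x
x₀ = 1.1

Newton-Raphson formula: x_{n+1} = x_n - f(x_n)/f'(x_n)

Iteration 1:
  f(1.100000) = -1.790000
  f'(1.100000) = 2.200000
  x_1 = 1.100000 - (-1.790000)/2.200000 = 1.913636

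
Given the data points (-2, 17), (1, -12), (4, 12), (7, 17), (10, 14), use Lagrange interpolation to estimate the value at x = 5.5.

Lagrange interpolation formula:
P(x) = Σ yᵢ × Lᵢ(x)
where Lᵢ(x) = Π_{j≠i} (x - xⱼ)/(xᵢ - xⱼ)

L_0(5.5) = (5.5 - 1)/(-2 - 1) × (5.5 - 4)/(-2 - 4) × (5.5 - 7)/(-2 - 7) × (5.5 - 10)/(-2 - 10) = 0.023438
L_1(5.5) = (5.5 - (-2))/(1 - (-2)) × (5.5 - 4)/(1 - 4) × (5.5 - 7)/(1 - 7) × (5.5 - 10)/(1 - 10) = -0.156250
L_2(5.5) = (5.5 - (-2))/(4 - (-2)) × (5.5 - 1)/(4 - 1) × (5.5 - 7)/(4 - 7) × (5.5 - 10)/(4 - 10) = 0.703125
L_3(5.5) = (5.5 - (-2))/(7 - (-2)) × (5.5 - 1)/(7 - 1) × (5.5 - 4)/(7 - 4) × (5.5 - 10)/(7 - 10) = 0.468750
L_4(5.5) = (5.5 - (-2))/(10 - (-2)) × (5.5 - 1)/(10 - 1) × (5.5 - 4)/(10 - 4) × (5.5 - 7)/(10 - 7) = -0.039062

P(5.5) = 17×L_0(5.5) + (-12)×L_1(5.5) + 12×L_2(5.5) + 17×L_3(5.5) + 14×L_4(5.5)
P(5.5) = 18.132812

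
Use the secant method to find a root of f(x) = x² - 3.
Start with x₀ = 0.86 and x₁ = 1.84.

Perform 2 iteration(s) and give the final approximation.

f(x) = x² - 3
x₀ = 0.86, x₁ = 1.84

Secant formula: x_{n+1} = x_n - f(x_n)(x_n - x_{n-1})/(f(x_n) - f(x_{n-1}))

Iteration 1:
  f(0.860000) = -2.260400
  f(1.840000) = 0.385600
  x_2 = 1.840000 - 0.385600×(1.840000 - 0.860000)/(0.385600 - (-2.260400))
       = 1.697185
Iteration 2:
  f(1.840000) = 0.385600
  f(1.697185) = -0.119562
  x_3 = 1.697185 - (-0.119562)×(1.697185 - 1.840000)/(-0.119562 - 0.385600)
       = 1.730987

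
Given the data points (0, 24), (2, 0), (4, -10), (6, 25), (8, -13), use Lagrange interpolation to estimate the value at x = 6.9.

Lagrange interpolation formula:
P(x) = Σ yᵢ × Lᵢ(x)
where Lᵢ(x) = Π_{j≠i} (x - xⱼ)/(xᵢ - xⱼ)

L_0(6.9) = (6.9 - 2)/(0 - 2) × (6.9 - 4)/(0 - 4) × (6.9 - 6)/(0 - 6) × (6.9 - 8)/(0 - 8) = -0.036635
L_1(6.9) = (6.9 - 0)/(2 - 0) × (6.9 - 4)/(2 - 4) × (6.9 - 6)/(2 - 6) × (6.9 - 8)/(2 - 8) = 0.206353
L_2(6.9) = (6.9 - 0)/(4 - 0) × (6.9 - 2)/(4 - 2) × (6.9 - 6)/(4 - 6) × (6.9 - 8)/(4 - 8) = -0.522998
L_3(6.9) = (6.9 - 0)/(6 - 0) × (6.9 - 2)/(6 - 2) × (6.9 - 4)/(6 - 4) × (6.9 - 8)/(6 - 8) = 1.123478
L_4(6.9) = (6.9 - 0)/(8 - 0) × (6.9 - 2)/(8 - 2) × (6.9 - 4)/(8 - 4) × (6.9 - 6)/(8 - 6) = 0.229802

P(6.9) = 24×L_0(6.9) + 0×L_1(6.9) + (-10)×L_2(6.9) + 25×L_3(6.9) + (-13)×L_4(6.9)
P(6.9) = 29.450263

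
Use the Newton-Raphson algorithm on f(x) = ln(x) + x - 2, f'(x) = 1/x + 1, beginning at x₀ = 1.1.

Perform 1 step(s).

f(x) = ln(x) + x - 2
f'(x) = 1/x + 1
x₀ = 1.1

Newton-Raphson formula: x_{n+1} = x_n - f(x_n)/f'(x_n)

Iteration 1:
  f(1.100000) = -0.804690
  f'(1.100000) = 1.909091
  x_1 = 1.100000 - (-0.804690)/1.909091 = 1.521504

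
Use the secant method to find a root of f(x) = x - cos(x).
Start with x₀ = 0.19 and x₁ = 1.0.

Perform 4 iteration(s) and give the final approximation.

f(x) = x - cos(x)
x₀ = 0.19, x₁ = 1.0

Secant formula: x_{n+1} = x_n - f(x_n)(x_n - x_{n-1})/(f(x_n) - f(x_{n-1}))

Iteration 1:
  f(0.190000) = -0.792004
  f(1.000000) = 0.459698
  x_2 = 1.000000 - 0.459698×(1.000000 - 0.190000)/(0.459698 - (-0.792004))
       = 0.702521
Iteration 2:
  f(1.000000) = 0.459698
  f(0.702521) = -0.060695
  x_3 = 0.702521 - (-0.060695)×(0.702521 - 1.000000)/(-0.060695 - 0.459698)
       = 0.737217
Iteration 3:
  f(0.702521) = -0.060695
  f(0.737217) = -0.003126
  x_4 = 0.737217 - (-0.003126)×(0.737217 - 0.702521)/(-0.003126 - (-0.060695))
       = 0.739101
Iteration 4:
  f(0.737217) = -0.003126
  f(0.739101) = 0.000026
  x_5 = 0.739101 - 0.000026×(0.739101 - 0.737217)/(0.000026 - (-0.003126))
       = 0.739085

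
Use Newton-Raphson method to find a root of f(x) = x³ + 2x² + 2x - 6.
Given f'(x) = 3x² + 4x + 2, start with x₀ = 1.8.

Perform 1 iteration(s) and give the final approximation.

f(x) = x³ + 2x² + 2x - 6
f'(x) = 3x² + 4x + 2
x₀ = 1.8

Newton-Raphson formula: x_{n+1} = x_n - f(x_n)/f'(x_n)

Iteration 1:
  f(1.800000) = 9.912000
  f'(1.800000) = 18.920000
  x_1 = 1.800000 - 9.912000/18.920000 = 1.276110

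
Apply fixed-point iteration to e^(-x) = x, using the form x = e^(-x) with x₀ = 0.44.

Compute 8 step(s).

Equation: e^(-x) = x
Fixed-point form: x = e^(-x)
x₀ = 0.44

x_1 = g(0.440000) = 0.644036
x_2 = g(0.644036) = 0.525168
x_3 = g(0.525168) = 0.591456
x_4 = g(0.591456) = 0.553521
x_5 = g(0.553521) = 0.574922
x_6 = g(0.574922) = 0.562749
x_7 = g(0.562749) = 0.569641
x_8 = g(0.569641) = 0.565728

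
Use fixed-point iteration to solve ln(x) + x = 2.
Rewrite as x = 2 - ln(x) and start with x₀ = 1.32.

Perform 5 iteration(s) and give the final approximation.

Equation: ln(x) + x = 2
Fixed-point form: x = 2 - ln(x)
x₀ = 1.32

x_1 = g(1.320000) = 1.722368
x_2 = g(1.722368) = 1.456300
x_3 = g(1.456300) = 1.624101
x_4 = g(1.624101) = 1.515045
x_5 = g(1.515045) = 1.584555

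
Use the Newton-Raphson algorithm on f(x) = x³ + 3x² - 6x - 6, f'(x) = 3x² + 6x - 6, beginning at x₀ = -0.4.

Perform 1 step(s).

f(x) = x³ + 3x² - 6x - 6
f'(x) = 3x² + 6x - 6
x₀ = -0.4

Newton-Raphson formula: x_{n+1} = x_n - f(x_n)/f'(x_n)

Iteration 1:
  f(-0.400000) = -3.184000
  f'(-0.400000) = -7.920000
  x_1 = -0.400000 - (-3.184000)/(-7.920000) = -0.802020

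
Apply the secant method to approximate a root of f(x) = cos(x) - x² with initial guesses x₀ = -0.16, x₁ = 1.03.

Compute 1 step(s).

f(x) = cos(x) - x²
x₀ = -0.16, x₁ = 1.03

Secant formula: x_{n+1} = x_n - f(x_n)(x_n - x_{n-1})/(f(x_n) - f(x_{n-1}))

Iteration 1:
  f(-0.160000) = 0.961627
  f(1.030000) = -0.546081
  x_2 = 1.030000 - (-0.546081)×(1.030000 - (-0.160000))/(-0.546081 - 0.961627)
       = 0.598991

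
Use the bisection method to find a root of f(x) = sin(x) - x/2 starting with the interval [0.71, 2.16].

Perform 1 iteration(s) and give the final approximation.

f(x) = sin(x) - x/2
Initial interval: [0.71, 2.16]

Iteration 1:
  c_1 = (0.710000 + 2.160000)/2 = 1.435000
  f(c_1) = f(1.435000) = 0.273294
  f(a) × f(c) ≥ 0, new interval: [1.435000, 2.160000]

After 1 iteration(s), the approximation is c_1 = 1.435000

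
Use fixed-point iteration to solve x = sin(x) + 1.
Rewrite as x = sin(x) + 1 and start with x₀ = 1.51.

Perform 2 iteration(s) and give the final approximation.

Equation: x = sin(x) + 1
Fixed-point form: x = sin(x) + 1
x₀ = 1.51

x_1 = g(1.510000) = 1.998152
x_2 = g(1.998152) = 1.910065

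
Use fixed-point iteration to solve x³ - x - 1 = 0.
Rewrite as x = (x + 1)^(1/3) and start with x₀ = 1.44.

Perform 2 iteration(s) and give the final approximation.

Equation: x³ - x - 1 = 0
Fixed-point form: x = (x + 1)^(1/3)
x₀ = 1.44

x_1 = g(1.440000) = 1.346263
x_2 = g(1.346263) = 1.328798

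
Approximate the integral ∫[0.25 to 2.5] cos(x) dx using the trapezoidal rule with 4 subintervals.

f(x) = cos(x)
a = 0.25, b = 2.5, n = 4
h = (b - a)/n = 0.562500

Trapezoidal rule: (h/2)[f(x₀) + 2f(x₁) + 2f(x₂) + ... + f(xₙ)]

x_0 = 0.2500, f(x_0) = 0.968912, coefficient = 1
x_1 = 0.8125, f(x_1) = 0.687686, coefficient = 2
x_2 = 1.3750, f(x_2) = 0.194548, coefficient = 2
x_3 = 1.9375, f(x_3) = -0.358540, coefficient = 2
x_4 = 2.5000, f(x_4) = -0.801144, coefficient = 1

I ≈ (0.562500/2) × 1.215155 = 0.341762
Exact value: 0.351068
Error: 0.009306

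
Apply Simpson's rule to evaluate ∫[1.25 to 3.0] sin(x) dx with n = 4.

f(x) = sin(x)
a = 1.25, b = 3.0, n = 4
h = (b - a)/n = 0.437500

Simpson's rule: (h/3)[f(x₀) + 4f(x₁) + 2f(x₂) + ... + f(xₙ)]

x_0 = 1.2500, f(x_0) = 0.948985, coefficient = 1
x_1 = 1.6875, f(x_1) = 0.993198, coefficient = 4
x_2 = 2.1250, f(x_2) = 0.850320, coefficient = 2
x_3 = 2.5625, f(x_3) = 0.547265, coefficient = 4
x_4 = 3.0000, f(x_4) = 0.141120, coefficient = 1

I ≈ (0.437500/3) × 8.952595 = 1.305587
Exact value: 1.305315
Error: 0.000272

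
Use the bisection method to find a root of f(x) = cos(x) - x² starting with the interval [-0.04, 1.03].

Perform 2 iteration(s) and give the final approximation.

f(x) = cos(x) - x²
Initial interval: [-0.04, 1.03]

Iteration 1:
  c_1 = (-0.040000 + 1.030000)/2 = 0.495000
  f(c_1) = f(0.495000) = 0.634944
  f(a) × f(c) ≥ 0, new interval: [0.495000, 1.030000]
Iteration 2:
  c_2 = (0.495000 + 1.030000)/2 = 0.762500
  f(c_2) = f(0.762500) = 0.141705
  f(a) × f(c) ≥ 0, new interval: [0.762500, 1.030000]

After 2 iteration(s), the approximation is c_2 = 0.762500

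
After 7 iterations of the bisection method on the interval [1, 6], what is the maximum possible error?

Bisection error bound: |error| ≤ (b-a)/2^n
|error| ≤ (6 - 1)/2^7 = 5/2^7
|error| ≤ 0.0390625000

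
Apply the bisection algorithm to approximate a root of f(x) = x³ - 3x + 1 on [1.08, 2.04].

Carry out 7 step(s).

f(x) = x³ - 3x + 1
Initial interval: [1.08, 2.04]

Iteration 1:
  c_1 = (1.080000 + 2.040000)/2 = 1.560000
  f(c_1) = f(1.560000) = 0.116416
  f(a) × f(c) < 0, new interval: [1.080000, 1.560000]
Iteration 2:
  c_2 = (1.080000 + 1.560000)/2 = 1.320000
  f(c_2) = f(1.320000) = -0.660032
  f(a) × f(c) ≥ 0, new interval: [1.320000, 1.560000]
Iteration 3:
  c_3 = (1.320000 + 1.560000)/2 = 1.440000
  f(c_3) = f(1.440000) = -0.334016
  f(a) × f(c) ≥ 0, new interval: [1.440000, 1.560000]
Iteration 4:
  c_4 = (1.440000 + 1.560000)/2 = 1.500000
  f(c_4) = f(1.500000) = -0.125000
  f(a) × f(c) ≥ 0, new interval: [1.500000, 1.560000]
Iteration 5:
  c_5 = (1.500000 + 1.560000)/2 = 1.530000
  f(c_5) = f(1.530000) = -0.008423
  f(a) × f(c) ≥ 0, new interval: [1.530000, 1.560000]
Iteration 6:
  c_6 = (1.530000 + 1.560000)/2 = 1.545000
  f(c_6) = f(1.545000) = 0.052954
  f(a) × f(c) < 0, new interval: [1.530000, 1.545000]
Iteration 7:
  c_7 = (1.530000 + 1.545000)/2 = 1.537500
  f(c_7) = f(1.537500) = 0.022006
  f(a) × f(c) < 0, new interval: [1.530000, 1.537500]

After 7 iteration(s), the approximation is c_7 = 1.537500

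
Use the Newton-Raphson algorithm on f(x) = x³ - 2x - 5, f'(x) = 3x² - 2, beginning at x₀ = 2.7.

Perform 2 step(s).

f(x) = x³ - 2x - 5
f'(x) = 3x² - 2
x₀ = 2.7

Newton-Raphson formula: x_{n+1} = x_n - f(x_n)/f'(x_n)

Iteration 1:
  f(2.700000) = 9.283000
  f'(2.700000) = 19.870000
  x_1 = 2.700000 - 9.283000/19.870000 = 2.232813
Iteration 2:
  f(2.232813) = 1.665964
  f'(2.232813) = 12.956366
  x_2 = 2.232813 - 1.665964/12.956366 = 2.104231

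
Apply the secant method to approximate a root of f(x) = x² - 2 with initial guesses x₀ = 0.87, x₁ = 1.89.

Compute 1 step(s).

f(x) = x² - 2
x₀ = 0.87, x₁ = 1.89

Secant formula: x_{n+1} = x_n - f(x_n)(x_n - x_{n-1})/(f(x_n) - f(x_{n-1}))

Iteration 1:
  f(0.870000) = -1.243100
  f(1.890000) = 1.572100
  x_2 = 1.890000 - 1.572100×(1.890000 - 0.870000)/(1.572100 - (-1.243100))
       = 1.320399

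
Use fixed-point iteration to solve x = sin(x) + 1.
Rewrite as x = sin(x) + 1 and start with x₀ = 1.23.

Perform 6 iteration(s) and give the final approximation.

Equation: x = sin(x) + 1
Fixed-point form: x = sin(x) + 1
x₀ = 1.23

x_1 = g(1.230000) = 1.942489
x_2 = g(1.942489) = 1.931714
x_3 = g(1.931714) = 1.935573
x_4 = g(1.935573) = 1.934203
x_5 = g(1.934203) = 1.934691
x_6 = g(1.934691) = 1.934518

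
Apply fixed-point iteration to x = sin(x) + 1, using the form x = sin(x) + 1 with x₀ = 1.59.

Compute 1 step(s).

Equation: x = sin(x) + 1
Fixed-point form: x = sin(x) + 1
x₀ = 1.59

x_1 = g(1.590000) = 1.999816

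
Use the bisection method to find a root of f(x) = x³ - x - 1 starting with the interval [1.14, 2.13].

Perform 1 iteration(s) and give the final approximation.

f(x) = x³ - x - 1
Initial interval: [1.14, 2.13]

Iteration 1:
  c_1 = (1.140000 + 2.130000)/2 = 1.635000
  f(c_1) = f(1.635000) = 1.735723
  f(a) × f(c) < 0, new interval: [1.140000, 1.635000]

After 1 iteration(s), the approximation is c_1 = 1.635000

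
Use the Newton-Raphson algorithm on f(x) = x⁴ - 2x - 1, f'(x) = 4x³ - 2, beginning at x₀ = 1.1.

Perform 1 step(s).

f(x) = x⁴ - 2x - 1
f'(x) = 4x³ - 2
x₀ = 1.1

Newton-Raphson formula: x_{n+1} = x_n - f(x_n)/f'(x_n)

Iteration 1:
  f(1.100000) = -1.735900
  f'(1.100000) = 3.324000
  x_1 = 1.100000 - (-1.735900)/3.324000 = 1.622232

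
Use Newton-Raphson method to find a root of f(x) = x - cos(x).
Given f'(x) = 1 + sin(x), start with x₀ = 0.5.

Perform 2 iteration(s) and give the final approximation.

f(x) = x - cos(x)
f'(x) = 1 + sin(x)
x₀ = 0.5

Newton-Raphson formula: x_{n+1} = x_n - f(x_n)/f'(x_n)

Iteration 1:
  f(0.500000) = -0.377583
  f'(0.500000) = 1.479426
  x_1 = 0.500000 - (-0.377583)/1.479426 = 0.755222
Iteration 2:
  f(0.755222) = 0.027103
  f'(0.755222) = 1.685451
  x_2 = 0.755222 - 0.027103/1.685451 = 0.739142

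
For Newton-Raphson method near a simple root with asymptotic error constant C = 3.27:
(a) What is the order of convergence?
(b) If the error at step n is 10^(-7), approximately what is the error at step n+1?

(a) Newton-Raphson has quadratic (order 2) convergence near simple roots.
    This means |e_{n+1}| ≈ C|e_n|².

(b) With |e_n| = 10^(-7) and C = 3.27:
    |e_{n+1}| ≈ 3.27 × (10^(-7))² = 3.27 × 10^(-14)

(a) 2 (quadratic); (b) |e_{n+1}| ≈ 3.270e-14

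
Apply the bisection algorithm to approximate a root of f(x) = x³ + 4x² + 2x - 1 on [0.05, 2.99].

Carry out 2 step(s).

f(x) = x³ + 4x² + 2x - 1
Initial interval: [0.05, 2.99]

Iteration 1:
  c_1 = (0.050000 + 2.990000)/2 = 1.520000
  f(c_1) = f(1.520000) = 14.793408
  f(a) × f(c) < 0, new interval: [0.050000, 1.520000]
Iteration 2:
  c_2 = (0.050000 + 1.520000)/2 = 0.785000
  f(c_2) = f(0.785000) = 3.518637
  f(a) × f(c) < 0, new interval: [0.050000, 0.785000]

After 2 iteration(s), the approximation is c_2 = 0.785000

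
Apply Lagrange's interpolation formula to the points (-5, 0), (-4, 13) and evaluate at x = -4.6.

Lagrange interpolation formula:
P(x) = Σ yᵢ × Lᵢ(x)
where Lᵢ(x) = Π_{j≠i} (x - xⱼ)/(xᵢ - xⱼ)

L_0(-4.6) = (-4.6 - (-4))/(-5 - (-4)) = 0.600000
L_1(-4.6) = (-4.6 - (-5))/(-4 - (-5)) = 0.400000

P(-4.6) = 0×L_0(-4.6) + 13×L_1(-4.6)
P(-4.6) = 5.200000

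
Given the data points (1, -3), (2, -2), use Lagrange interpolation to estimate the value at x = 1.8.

Lagrange interpolation formula:
P(x) = Σ yᵢ × Lᵢ(x)
where Lᵢ(x) = Π_{j≠i} (x - xⱼ)/(xᵢ - xⱼ)

L_0(1.8) = (1.8 - 2)/(1 - 2) = 0.200000
L_1(1.8) = (1.8 - 1)/(2 - 1) = 0.800000

P(1.8) = (-3)×L_0(1.8) + (-2)×L_1(1.8)
P(1.8) = -2.200000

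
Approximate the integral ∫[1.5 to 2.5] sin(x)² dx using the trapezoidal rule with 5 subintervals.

f(x) = sin(x)²
a = 1.5, b = 2.5, n = 5
h = (b - a)/n = 0.200000

Trapezoidal rule: (h/2)[f(x₀) + 2f(x₁) + 2f(x₂) + ... + f(xₙ)]

x_0 = 1.5000, f(x_0) = 0.994996, coefficient = 1
x_1 = 1.7000, f(x_1) = 0.983399, coefficient = 2
x_2 = 1.9000, f(x_2) = 0.895484, coefficient = 2
x_3 = 2.1000, f(x_3) = 0.745130, coefficient = 2
x_4 = 2.3000, f(x_4) = 0.556076, coefficient = 2
x_5 = 2.5000, f(x_5) = 0.358169, coefficient = 1

I ≈ (0.200000/2) × 7.713344 = 0.771334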